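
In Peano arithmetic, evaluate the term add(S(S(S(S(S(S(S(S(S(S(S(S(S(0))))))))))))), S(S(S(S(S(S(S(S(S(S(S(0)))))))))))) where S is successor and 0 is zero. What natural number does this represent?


add(S^13(0), S^11(0)):
S^13(0) = 13
S^11(0) = 11
13 + 11 = 24

24


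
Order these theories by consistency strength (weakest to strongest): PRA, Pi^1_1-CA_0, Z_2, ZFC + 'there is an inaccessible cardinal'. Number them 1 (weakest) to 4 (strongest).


Ordering by consistency strength:
1. PRA
2. Pi^1_1-CA_0
3. Z_2
4. ZFC + 'there is an inaccessible cardinal'


PRA=1, Pi^1_1-CA_0=2, Z_2=3, ZFC + 'there is an inaccessible cardinal'=4


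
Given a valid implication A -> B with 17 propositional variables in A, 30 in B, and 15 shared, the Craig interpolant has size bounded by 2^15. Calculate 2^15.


Shared atoms = 15
Craig interpolant size bound = 2^15
= 32768

32768


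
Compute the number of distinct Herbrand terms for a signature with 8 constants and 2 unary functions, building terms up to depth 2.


Herbrand terms by depth:
Depth 0: 8 constants
Depth 1: 16 new terms (running total: 24)
Depth 2: 32 new terms (running total: 56)
Total distinct ground terms = 56

56


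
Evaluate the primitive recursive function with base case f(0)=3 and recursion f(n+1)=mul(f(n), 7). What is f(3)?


f(0) = 3
f(1) = mul(f(0), 7) = mul(3, 7) = 21
f(2) = mul(f(1), 7) = mul(21, 7) = 147
f(3) = mul(f(2), 7) = mul(147, 7) = 1029


1029


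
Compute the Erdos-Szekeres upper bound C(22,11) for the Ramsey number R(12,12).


R(12,12) <= C(12+12-2, 12-1) = C(22, 11)
C(22, 11) = 22! / (11! * 11!)
= 705432

705432


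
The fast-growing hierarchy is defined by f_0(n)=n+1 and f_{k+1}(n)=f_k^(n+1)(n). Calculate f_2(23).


f_2(23) = f_1^24(23)
f_1(m) = 2m + 1.
Iterating: f_1^k(n) = 2^k*(n+1) - 1.
f_2(23) = 2^24*(23+1) - 1 = 16777216*24 - 1 = 402653183

402653183


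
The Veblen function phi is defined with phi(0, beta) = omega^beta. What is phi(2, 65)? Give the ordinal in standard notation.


phi(2, 65):
phi(2, beta) = zeta_beta (the beta-th zeta number, fixed point of epsilon).
phi(2, 65) = zeta_65

zeta_65


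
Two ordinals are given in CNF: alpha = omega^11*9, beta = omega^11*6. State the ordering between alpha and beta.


Compare term by term from highest exponent:
alpha = omega^11*9
beta = omega^11*6
Term 1: alpha has omega^11*9, beta has omega^11*6
Result: alpha > beta

alpha > beta


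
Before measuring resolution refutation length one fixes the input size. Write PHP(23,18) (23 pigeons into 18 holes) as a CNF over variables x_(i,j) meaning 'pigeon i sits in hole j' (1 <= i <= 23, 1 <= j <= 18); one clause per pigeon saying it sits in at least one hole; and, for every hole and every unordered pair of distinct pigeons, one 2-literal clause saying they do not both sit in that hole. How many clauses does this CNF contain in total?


PHP(23,18): 23 pigeons, 18 holes, 23*18 = 414 variables.
- pigeon clauses: one per pigeon -> 23 clauses
- hole clauses: 18 holes * C(23,2) = 18 * 253 -> 4554 clauses
Total clauses = 23 + 4554 = 4577

4577


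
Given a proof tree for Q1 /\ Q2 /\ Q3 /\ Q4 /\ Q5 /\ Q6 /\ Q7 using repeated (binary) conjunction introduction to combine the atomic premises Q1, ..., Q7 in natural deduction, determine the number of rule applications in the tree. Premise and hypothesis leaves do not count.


The target conjunction has 7 conjuncts, i.e. 6 binary /\ connectives.
Each conjunction-intro joins two pieces, so 7 atoms require 7-1 = 6 applications.
Total inference nodes = 6

6


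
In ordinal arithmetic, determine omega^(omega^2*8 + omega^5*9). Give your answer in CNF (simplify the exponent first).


omega^(omega^2*8 + omega^5*9):
In ordinal addition a term is absorbed by a following term of strictly larger exponent: 2 < 5, so omega^2*8 + omega^5*9 = omega^5*9.
omega raised to a CNF ordinal is a single CNF term: Result = omega^(omega^5*9)

omega^(omega^5*9)


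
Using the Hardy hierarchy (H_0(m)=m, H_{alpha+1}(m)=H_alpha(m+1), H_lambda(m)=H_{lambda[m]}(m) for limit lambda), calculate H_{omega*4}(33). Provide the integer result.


H_{omega*4}(33):
For the Hardy hierarchy, H_{omega*k}(n) = 2^k * n.
2^4 = 16.
16 * 33 = 528

528


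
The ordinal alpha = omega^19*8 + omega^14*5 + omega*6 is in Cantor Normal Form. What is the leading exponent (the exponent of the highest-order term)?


CNF: omega^19*8 + omega^14*5 + omega*6
The leading term is omega^19*8, which has exponent 19.

19


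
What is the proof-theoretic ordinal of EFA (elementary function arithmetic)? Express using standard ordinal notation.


The proof-theoretic ordinal of EFA (elementary function arithmetic) is a standard result in ordinal analysis.
This ordinal is the supremum of order types of primitive recursive well-orderings
that the theory can prove to be well-ordered.
For EFA (elementary function arithmetic), the proof-theoretic ordinal is omega^3.

omega^3


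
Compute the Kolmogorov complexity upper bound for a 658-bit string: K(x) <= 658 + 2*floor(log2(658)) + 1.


floor(log2(658)) = 9
2 * 9 = 18
K(x) <= 658 + 18 + 1 = 677

677


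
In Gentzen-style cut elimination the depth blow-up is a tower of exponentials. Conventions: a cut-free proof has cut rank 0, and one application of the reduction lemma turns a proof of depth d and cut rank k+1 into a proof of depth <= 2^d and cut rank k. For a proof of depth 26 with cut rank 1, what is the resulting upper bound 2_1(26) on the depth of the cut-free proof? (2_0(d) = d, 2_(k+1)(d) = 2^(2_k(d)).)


Each rank reduction sends depth d to at most 2^d; cut rank r needs r reductions.
2_0(26) = 26
2_1(26) = 2^26 = 67108864
Cut-free depth bound = 67108864

67108864


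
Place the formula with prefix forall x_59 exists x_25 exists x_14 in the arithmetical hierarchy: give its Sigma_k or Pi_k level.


Leading quantifier is forall, so the class is Pi.
Number of quantifier blocks = alternations + 1 = 1 + 1 = 2.
Classification: Pi_2

Pi_2


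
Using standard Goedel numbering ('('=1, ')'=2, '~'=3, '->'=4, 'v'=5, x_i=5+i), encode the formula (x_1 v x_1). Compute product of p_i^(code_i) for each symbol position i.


Formula: (x_1 v x_1)
Symbol codes: [1, 6, 5, 6, 2]
Primes: [2, 3, 5, 7, 11]
p_1^1 = 2^1 = 2
p_2^6 = 3^6 = 729
p_3^5 = 5^5 = 3125
p_4^6 = 7^6 = 117649
p_5^2 = 11^2 = 121
Product = 64860629006250

64860629006250


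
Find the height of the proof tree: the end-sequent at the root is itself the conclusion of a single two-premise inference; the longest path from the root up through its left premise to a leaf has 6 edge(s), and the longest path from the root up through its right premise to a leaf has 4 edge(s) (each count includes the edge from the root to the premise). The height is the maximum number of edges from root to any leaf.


Longest path through the left premise: 6 edges (measured from the branching sequent)
Longest path through the right premise: 4 edges
Height of the subtree rooted at the branching sequent: max(6, 4) = 6
The branching sequent is the root itself.
Total height = 6

6


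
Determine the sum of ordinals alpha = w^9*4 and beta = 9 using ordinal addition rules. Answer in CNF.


Ordinal addition w^9*4 + 9:
Leading exponent of alpha (9) > leading exponent of beta (0).
Since alpha's term has higher exponent than beta's leading term,
the sum is simply alpha followed by beta.
Result = w^9*4 + 9

w^9*4 + 9


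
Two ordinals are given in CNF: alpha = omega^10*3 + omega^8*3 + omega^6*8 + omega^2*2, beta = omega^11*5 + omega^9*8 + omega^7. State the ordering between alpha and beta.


Compare term by term from highest exponent:
alpha = omega^10*3 + omega^8*3 + omega^6*8 + omega^2*2
beta = omega^11*5 + omega^9*8 + omega^7
Term 1: alpha has omega^10*3, beta has omega^11*5
Term 2: alpha has omega^8*3, beta has omega^9*8
Term 3: alpha has omega^6*8, beta has omega^7*1
Term 4: alpha has omega^2*2, beta has omega^0*0
Result: alpha < beta

alpha < beta


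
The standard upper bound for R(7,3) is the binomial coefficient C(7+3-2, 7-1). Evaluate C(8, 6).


R(7,3) <= C(7+3-2, 7-1) = C(8, 6)
C(8, 6) = 8! / (6! * 2!)
= 28

28


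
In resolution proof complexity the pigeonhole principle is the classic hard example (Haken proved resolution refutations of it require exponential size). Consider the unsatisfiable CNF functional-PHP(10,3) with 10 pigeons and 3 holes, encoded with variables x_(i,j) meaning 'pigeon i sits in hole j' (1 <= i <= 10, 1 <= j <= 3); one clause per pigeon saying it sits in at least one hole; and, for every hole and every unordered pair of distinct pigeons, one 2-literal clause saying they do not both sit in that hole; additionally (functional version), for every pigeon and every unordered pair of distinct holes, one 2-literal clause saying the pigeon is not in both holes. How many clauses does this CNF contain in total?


functional-PHP(10,3): 10 pigeons, 3 holes, 10*3 = 30 variables.
- pigeon clauses: one per pigeon -> 10 clauses
- hole clauses: 3 holes * C(10,2) = 3 * 45 -> 135 clauses
- functional clauses: 10 pigeons * C(3,2) = 10 * 3 -> 30 clauses
Total clauses = 10 + 135 + 30 = 175

175


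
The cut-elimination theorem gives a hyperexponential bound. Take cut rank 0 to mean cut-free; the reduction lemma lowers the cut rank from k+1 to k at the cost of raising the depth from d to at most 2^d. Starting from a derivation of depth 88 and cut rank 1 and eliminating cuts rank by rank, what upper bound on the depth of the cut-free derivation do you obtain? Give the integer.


Each rank reduction sends depth d to at most 2^d; cut rank r needs r reductions.
2_0(88) = 88
2_1(88) = 2^88 = 309485009821345068724781056
Cut-free depth bound = 309485009821345068724781056

309485009821345068724781056


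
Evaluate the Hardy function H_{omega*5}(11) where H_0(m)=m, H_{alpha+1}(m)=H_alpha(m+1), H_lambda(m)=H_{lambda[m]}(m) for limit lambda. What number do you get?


H_{omega*5}(11):
For the Hardy hierarchy, H_{omega*k}(n) = 2^k * n.
2^5 = 32.
32 * 11 = 352

352


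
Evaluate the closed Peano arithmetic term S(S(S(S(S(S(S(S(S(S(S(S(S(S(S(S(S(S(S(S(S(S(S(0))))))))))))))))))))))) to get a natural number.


Counting successors applied to 0:
23 applications of S to 0 = 23

23


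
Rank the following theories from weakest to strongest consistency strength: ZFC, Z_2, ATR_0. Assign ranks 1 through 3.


Ordering by consistency strength:
1. ATR_0
2. Z_2
3. ZFC


ZFC=3, Z_2=2, ATR_0=1


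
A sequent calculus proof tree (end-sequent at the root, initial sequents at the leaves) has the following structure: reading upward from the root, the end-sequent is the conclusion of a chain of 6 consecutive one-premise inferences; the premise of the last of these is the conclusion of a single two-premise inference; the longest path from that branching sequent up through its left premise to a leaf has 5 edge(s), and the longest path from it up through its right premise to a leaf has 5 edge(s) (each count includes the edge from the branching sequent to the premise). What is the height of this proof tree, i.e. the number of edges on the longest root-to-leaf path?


Longest path through the left premise: 5 edges (measured from the branching sequent)
Longest path through the right premise: 5 edges
Height of the subtree rooted at the branching sequent: max(5, 5) = 5
The branching sequent sits 6 edges above the root (the chain of one-premise inferences), so height = 5 + 6 = 11

11


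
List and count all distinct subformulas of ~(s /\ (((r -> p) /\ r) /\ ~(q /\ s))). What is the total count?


Formula: ~(s /\ (((r -> p) /\ r) /\ ~(q /\ s)))
Subformulas found:
  1. q
  2. s
  3. r
  4. p
  5. (q /\ s)
  6. (r -> p)
  7. ~(q /\ s)
  8. ((r -> p) /\ r)
  9. (((r -> p) /\ r) /\ ~(q /\ s))
  10. (s /\ (((r -> p) /\ r) /\ ~(q /\ s)))
  11. ~(s /\ (((r -> p) /\ r) /\ ~(q /\ s)))
Total distinct subformulas = 11

11


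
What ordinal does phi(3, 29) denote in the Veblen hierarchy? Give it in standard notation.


phi(3, 29):
phi(3, beta) = eta_beta (the beta-th eta number, fixed point of zeta).
phi(3, 29) = eta_29

eta_29


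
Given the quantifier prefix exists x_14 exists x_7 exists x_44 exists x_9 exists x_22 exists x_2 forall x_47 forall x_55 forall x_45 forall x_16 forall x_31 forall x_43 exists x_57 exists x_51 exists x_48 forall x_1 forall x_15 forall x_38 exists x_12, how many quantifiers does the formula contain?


Quantifier prefix has 19 quantifier symbols.
Quantifier depth = 19

19


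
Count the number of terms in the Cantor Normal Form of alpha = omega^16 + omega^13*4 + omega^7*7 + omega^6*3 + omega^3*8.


CNF: omega^16 + omega^13*4 + omega^7*7 + omega^6*3 + omega^3*8
Count the summands separated by '+':
  term 1: omega^16
  term 2: omega^13*4
  term 3: omega^7*7
  term 4: omega^6*3
  term 5: omega^3*8
Total terms = 5

5


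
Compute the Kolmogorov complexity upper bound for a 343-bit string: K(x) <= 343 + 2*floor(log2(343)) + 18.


floor(log2(343)) = 8
2 * 8 = 16
K(x) <= 343 + 16 + 18 = 377

377


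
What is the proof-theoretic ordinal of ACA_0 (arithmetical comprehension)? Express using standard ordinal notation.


The proof-theoretic ordinal of ACA_0 (arithmetical comprehension) is a standard result in ordinal analysis.
This ordinal is the supremum of order types of primitive recursive well-orderings
that the theory can prove to be well-ordered.
For ACA_0 (arithmetical comprehension), the proof-theoretic ordinal is epsilon_0.

epsilon_0


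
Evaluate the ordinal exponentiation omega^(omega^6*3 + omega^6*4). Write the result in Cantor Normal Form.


omega^(omega^6*3 + omega^6*4):
Both terms of the exponent have the same exponent 6, so they merge: omega^6*3 + omega^6*4 = omega^6*(3+4) = omega^6*7.
omega raised to a CNF ordinal is a single CNF term: Result = omega^(omega^6*7)

omega^(omega^6*7)


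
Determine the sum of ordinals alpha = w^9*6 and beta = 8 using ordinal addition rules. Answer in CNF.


Ordinal addition w^9*6 + 8:
Leading exponent of alpha (9) > leading exponent of beta (0).
Since alpha's term has higher exponent than beta's leading term,
the sum is simply alpha followed by beta.
Result = w^9*6 + 8

w^9*6 + 8


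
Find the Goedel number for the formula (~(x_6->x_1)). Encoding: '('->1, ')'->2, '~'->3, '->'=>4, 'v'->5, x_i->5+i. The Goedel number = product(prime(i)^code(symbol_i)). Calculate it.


Formula: (~(x_6->x_1))
Symbol codes: [1, 3, 1, 11, 4, 6, 2, 2]
Primes: [2, 3, 5, 7, 11, 13, 17, 19]
p_1^1 = 2^1 = 2
p_2^3 = 3^3 = 27
p_3^1 = 5^1 = 5
p_4^11 = 7^11 = 1977326743
p_5^4 = 11^4 = 14641
p_6^6 = 13^6 = 4826809
p_7^2 = 17^2 = 289
p_8^2 = 19^2 = 361
Product = 3936208578045636447617672610

3936208578045636447617672610


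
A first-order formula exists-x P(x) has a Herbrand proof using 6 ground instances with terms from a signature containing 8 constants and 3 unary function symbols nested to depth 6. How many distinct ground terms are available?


Herbrand terms by depth:
Depth 0: 8 constants
Depth 1: 24 new terms (running total: 32)
Depth 2: 72 new terms (running total: 104)
Depth 3: 216 new terms (running total: 320)
Depth 4: 648 new terms (running total: 968)
Depth 5: 1944 new terms (running total: 2912)
Depth 6: 5832 new terms (running total: 8744)
Total distinct ground terms = 8744

8744


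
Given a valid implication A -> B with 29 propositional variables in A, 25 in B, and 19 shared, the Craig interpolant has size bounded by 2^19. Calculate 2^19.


Shared atoms = 19
Craig interpolant size bound = 2^19
= 524288

524288


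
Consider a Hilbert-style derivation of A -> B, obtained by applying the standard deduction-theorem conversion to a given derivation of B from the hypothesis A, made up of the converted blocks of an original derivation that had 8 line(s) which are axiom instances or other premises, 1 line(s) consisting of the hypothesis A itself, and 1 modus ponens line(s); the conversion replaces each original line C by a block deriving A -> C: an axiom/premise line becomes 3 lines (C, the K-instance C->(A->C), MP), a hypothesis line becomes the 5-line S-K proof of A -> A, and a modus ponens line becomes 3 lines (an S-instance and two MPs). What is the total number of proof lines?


Deduction-theorem conversion, block by block:
- 8 axiom/premise lines -> 3 lines each = 24
- 1 hypothesis lines -> 5 lines each (identity proof A->A) = 5
- 1 MP lines -> 3 lines each (S-instance, MP, MP) = 3
Total = 24 + 5 + 3 = 32 lines.

32


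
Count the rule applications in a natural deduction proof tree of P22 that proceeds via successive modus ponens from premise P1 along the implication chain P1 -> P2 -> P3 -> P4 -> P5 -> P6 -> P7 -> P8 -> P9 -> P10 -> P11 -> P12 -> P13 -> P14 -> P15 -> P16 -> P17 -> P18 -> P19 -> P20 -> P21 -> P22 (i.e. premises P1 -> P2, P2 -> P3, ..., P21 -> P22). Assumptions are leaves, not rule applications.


We have a chain: P1 -> P2 -> P3 -> P4 -> P5 -> P6 -> P7 -> P8 -> P9 -> P10 -> P11 -> P12 -> P13 -> P14 -> P15 -> P16 -> P17 -> P18 -> P19 -> P20 -> P21 -> P22.
Each modus ponens application produces the next variable.
The chain has 22 propositions, so 22-1 = 21 modus ponens steps.
Total inference nodes = 21

21


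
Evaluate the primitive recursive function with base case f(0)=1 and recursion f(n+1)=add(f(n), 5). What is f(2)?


f(0) = 1
f(1) = add(f(0), 5) = add(1, 5) = 6
f(2) = add(f(1), 5) = add(6, 5) = 11


11


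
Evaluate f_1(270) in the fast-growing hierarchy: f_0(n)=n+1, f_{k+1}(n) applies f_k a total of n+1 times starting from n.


f_1(270) = f_0^271(270)
f_0 adds 1 each time, applied 271 times.
f_1(270) = 270 + 271 = 541

541


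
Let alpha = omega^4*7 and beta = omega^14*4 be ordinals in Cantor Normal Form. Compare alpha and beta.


Compare term by term from highest exponent:
alpha = omega^4*7
beta = omega^14*4
Term 1: alpha has omega^4*7, beta has omega^14*4
Result: alpha < beta

alpha < beta


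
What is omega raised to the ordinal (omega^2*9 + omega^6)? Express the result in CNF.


omega^(omega^2*9 + omega^6):
In ordinal addition a term is absorbed by a following term of strictly larger exponent: 2 < 6, so omega^2*9 + omega^6 = omega^6.
omega raised to a CNF ordinal is a single CNF term: Result = omega^(omega^6)

omega^(omega^6)


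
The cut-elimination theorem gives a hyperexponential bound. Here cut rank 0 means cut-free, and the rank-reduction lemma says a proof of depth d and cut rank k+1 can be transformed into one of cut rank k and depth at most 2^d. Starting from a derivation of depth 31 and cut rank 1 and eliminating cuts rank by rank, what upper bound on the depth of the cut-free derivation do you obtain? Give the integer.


Each rank reduction sends depth d to at most 2^d; cut rank r needs r reductions.
2_0(31) = 31
2_1(31) = 2^31 = 2147483648
Cut-free depth bound = 2147483648

2147483648


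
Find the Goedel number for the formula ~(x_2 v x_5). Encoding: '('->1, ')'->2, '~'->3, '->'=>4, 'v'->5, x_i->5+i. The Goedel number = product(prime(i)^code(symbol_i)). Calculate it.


Formula: ~(x_2 v x_5)
Symbol codes: [3, 1, 7, 5, 10, 2]
Primes: [2, 3, 5, 7, 11, 13]
p_1^3 = 2^3 = 8
p_2^1 = 3^1 = 3
p_3^7 = 5^7 = 78125
p_4^5 = 7^5 = 16807
p_5^10 = 11^10 = 25937424601
p_6^2 = 13^2 = 169
Product = 138135412313366593125000

138135412313366593125000


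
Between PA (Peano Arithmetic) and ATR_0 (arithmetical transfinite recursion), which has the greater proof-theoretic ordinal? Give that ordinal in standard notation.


Proof-theoretic ordinal of PA (Peano Arithmetic): epsilon_0
Proof-theoretic ordinal of ATR_0 (arithmetical transfinite recursion): Gamma_0
Comparing: epsilon_0 < Gamma_0.
The larger ordinal is Gamma_0 (from ATR_0 (arithmetical transfinite recursion)).

Gamma_0


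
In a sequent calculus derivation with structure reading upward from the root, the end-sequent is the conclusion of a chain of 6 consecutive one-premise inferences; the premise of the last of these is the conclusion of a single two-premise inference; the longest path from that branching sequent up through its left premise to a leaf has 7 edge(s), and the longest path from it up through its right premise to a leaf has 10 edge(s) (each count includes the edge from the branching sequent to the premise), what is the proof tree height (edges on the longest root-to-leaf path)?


Longest path through the left premise: 7 edges (measured from the branching sequent)
Longest path through the right premise: 10 edges
Height of the subtree rooted at the branching sequent: max(7, 10) = 10
The branching sequent sits 6 edges above the root (the chain of one-premise inferences), so height = 10 + 6 = 16

16


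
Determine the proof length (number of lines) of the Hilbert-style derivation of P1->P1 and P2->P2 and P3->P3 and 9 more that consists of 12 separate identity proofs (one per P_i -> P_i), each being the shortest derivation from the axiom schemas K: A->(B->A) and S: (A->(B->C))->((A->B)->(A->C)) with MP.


The shortest proof of A->A from K and S in the Hilbert calculus has exactly 5 lines:
(1) K instance A->((A->A)->A), (2) S instance, (3) MP on 1,2, (4) K instance A->(A->A), (5) MP on 3,4.
For 12 independent identities: 12 * 5 = 60 lines total.

60


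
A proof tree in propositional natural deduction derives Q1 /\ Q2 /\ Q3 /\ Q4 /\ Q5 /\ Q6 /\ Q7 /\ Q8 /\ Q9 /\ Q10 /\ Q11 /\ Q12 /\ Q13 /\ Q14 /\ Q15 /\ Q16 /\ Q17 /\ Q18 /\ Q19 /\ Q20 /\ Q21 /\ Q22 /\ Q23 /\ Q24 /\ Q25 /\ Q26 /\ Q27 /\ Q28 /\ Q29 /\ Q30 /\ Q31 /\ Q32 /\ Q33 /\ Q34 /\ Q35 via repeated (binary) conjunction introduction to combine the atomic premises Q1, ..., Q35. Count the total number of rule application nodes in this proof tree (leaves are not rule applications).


The target conjunction has 35 conjuncts, i.e. 34 binary /\ connectives.
Each conjunction-intro joins two pieces, so 35 atoms require 35-1 = 34 applications.
Total inference nodes = 34

34


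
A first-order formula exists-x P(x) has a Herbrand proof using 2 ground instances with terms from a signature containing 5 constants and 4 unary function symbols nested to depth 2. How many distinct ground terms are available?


Herbrand terms by depth:
Depth 0: 5 constants
Depth 1: 20 new terms (running total: 25)
Depth 2: 80 new terms (running total: 105)
Total distinct ground terms = 105

105


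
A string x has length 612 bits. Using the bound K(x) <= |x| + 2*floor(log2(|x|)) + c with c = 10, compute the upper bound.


floor(log2(612)) = 9
2 * 9 = 18
K(x) <= 612 + 18 + 10 = 640

640


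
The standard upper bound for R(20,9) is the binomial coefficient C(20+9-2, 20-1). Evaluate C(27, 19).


R(20,9) <= C(20+9-2, 20-1) = C(27, 19)
C(27, 19) = 27! / (19! * 8!)
= 2220075

2220075


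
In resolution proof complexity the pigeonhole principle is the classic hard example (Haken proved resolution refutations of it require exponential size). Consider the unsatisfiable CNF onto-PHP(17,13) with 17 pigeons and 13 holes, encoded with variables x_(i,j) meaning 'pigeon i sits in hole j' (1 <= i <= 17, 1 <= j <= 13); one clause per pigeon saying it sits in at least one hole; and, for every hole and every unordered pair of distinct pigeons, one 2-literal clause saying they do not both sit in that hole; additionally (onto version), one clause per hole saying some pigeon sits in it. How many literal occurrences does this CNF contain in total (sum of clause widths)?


onto-PHP(17,13): 17 pigeons, 13 holes, 17*13 = 221 variables.
- pigeon clauses: one per pigeon -> 17 clauses of width 13 -> 221 literals
- hole clauses: 13 holes * C(17,2) = 13 * 136 -> 1768 clauses of width 2 -> 3536 literals
- onto clauses: one per hole -> 13 clauses of width 17 -> 221 literals
Total literal occurrences = 221 + 3536 + 221 = 3978

3978


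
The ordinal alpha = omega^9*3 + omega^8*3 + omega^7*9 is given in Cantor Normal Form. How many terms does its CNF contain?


CNF: omega^9*3 + omega^8*3 + omega^7*9
Count the summands separated by '+':
  term 1: omega^9*3
  term 2: omega^8*3
  term 3: omega^7*9
Total terms = 3

3


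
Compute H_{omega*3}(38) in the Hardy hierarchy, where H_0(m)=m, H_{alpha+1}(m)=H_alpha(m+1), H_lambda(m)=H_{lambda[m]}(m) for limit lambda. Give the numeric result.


H_{omega*3}(38):
For the Hardy hierarchy, H_{omega*k}(n) = 2^k * n.
2^3 = 8.
8 * 38 = 304

304


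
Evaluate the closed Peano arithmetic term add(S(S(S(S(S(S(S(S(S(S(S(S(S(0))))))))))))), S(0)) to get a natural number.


add(S^13(0), S^1(0)):
S^13(0) = 13
S^1(0) = 1
13 + 1 = 14

14


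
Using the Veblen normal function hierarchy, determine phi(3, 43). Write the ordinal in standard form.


phi(3, 43):
phi(3, beta) = eta_beta (the beta-th eta number, fixed point of zeta).
phi(3, 43) = eta_43

eta_43


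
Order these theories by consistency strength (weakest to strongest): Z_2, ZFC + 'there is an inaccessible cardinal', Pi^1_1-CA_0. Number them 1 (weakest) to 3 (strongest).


Ordering by consistency strength:
1. Pi^1_1-CA_0
2. Z_2
3. ZFC + 'there is an inaccessible cardinal'


Z_2=2, ZFC + 'there is an inaccessible cardinal'=3, Pi^1_1-CA_0=1


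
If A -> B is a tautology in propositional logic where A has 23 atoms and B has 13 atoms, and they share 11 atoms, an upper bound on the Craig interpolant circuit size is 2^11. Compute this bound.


Shared atoms = 11
Craig interpolant size bound = 2^11
= 2048

2048


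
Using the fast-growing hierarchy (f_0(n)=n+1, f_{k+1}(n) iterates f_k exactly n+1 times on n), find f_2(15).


f_2(15) = f_1^16(15)
f_1(m) = 2m + 1.
Iterating: f_1^k(n) = 2^k*(n+1) - 1.
f_2(15) = 2^16*(15+1) - 1 = 65536*16 - 1 = 1048575

1048575


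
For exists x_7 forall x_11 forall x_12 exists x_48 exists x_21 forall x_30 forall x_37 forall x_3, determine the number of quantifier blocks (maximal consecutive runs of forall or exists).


Alternations = 3.
Blocks = alternations + 1 = 4

4


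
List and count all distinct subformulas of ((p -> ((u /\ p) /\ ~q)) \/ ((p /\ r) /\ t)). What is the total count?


Formula: ((p -> ((u /\ p) /\ ~q)) \/ ((p /\ r) /\ t))
Subformulas found:
  1. q
  2. u
  3. r
  4. p
  5. t
  6. ~q
  7. (p /\ r)
  8. (u /\ p)
  9. ((p /\ r) /\ t)
  10. ((u /\ p) /\ ~q)
  11. (p -> ((u /\ p) /\ ~q))
  12. ((p -> ((u /\ p) /\ ~q)) \/ ((p /\ r) /\ t))
Total distinct subformulas = 12

12


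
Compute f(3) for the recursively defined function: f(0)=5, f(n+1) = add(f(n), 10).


f(0) = 5
f(1) = add(f(0), 10) = add(5, 10) = 15
f(2) = add(f(1), 10) = add(15, 10) = 25
f(3) = add(f(2), 10) = add(25, 10) = 35


35


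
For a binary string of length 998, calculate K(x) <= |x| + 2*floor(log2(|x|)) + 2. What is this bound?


floor(log2(998)) = 9
2 * 9 = 18
K(x) <= 998 + 18 + 2 = 1018

1018


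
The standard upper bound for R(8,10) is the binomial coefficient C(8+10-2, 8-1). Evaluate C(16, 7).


R(8,10) <= C(8+10-2, 8-1) = C(16, 7)
C(16, 7) = 16! / (7! * 9!)
= 11440

11440


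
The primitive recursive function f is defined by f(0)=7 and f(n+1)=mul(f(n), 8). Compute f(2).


f(0) = 7
f(1) = mul(f(0), 8) = mul(7, 8) = 56
f(2) = mul(f(1), 8) = mul(56, 8) = 448


448


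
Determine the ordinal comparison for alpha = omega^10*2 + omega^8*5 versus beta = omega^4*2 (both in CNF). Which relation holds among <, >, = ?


Compare term by term from highest exponent:
alpha = omega^10*2 + omega^8*5
beta = omega^4*2
Term 1: alpha has omega^10*2, beta has omega^4*2
Term 2: alpha has omega^8*5, beta has omega^0*0
Result: alpha > beta

alpha > beta


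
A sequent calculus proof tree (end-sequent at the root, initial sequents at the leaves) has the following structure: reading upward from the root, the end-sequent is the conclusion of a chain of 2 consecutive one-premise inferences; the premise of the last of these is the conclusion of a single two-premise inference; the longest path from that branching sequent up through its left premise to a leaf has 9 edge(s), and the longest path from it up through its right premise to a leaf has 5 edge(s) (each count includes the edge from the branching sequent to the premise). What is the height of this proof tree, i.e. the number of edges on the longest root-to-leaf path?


Longest path through the left premise: 9 edges (measured from the branching sequent)
Longest path through the right premise: 5 edges
Height of the subtree rooted at the branching sequent: max(9, 5) = 9
The branching sequent sits 2 edges above the root (the chain of one-premise inferences), so height = 9 + 2 = 11

11


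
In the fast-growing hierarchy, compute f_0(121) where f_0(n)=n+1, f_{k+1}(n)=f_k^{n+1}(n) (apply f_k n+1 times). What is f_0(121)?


f_0(121) = 121 + 1 = 122

122


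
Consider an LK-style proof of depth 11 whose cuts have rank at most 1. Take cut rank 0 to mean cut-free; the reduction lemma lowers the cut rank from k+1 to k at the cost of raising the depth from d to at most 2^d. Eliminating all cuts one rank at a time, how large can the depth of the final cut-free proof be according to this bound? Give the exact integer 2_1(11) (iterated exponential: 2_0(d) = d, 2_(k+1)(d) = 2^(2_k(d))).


Each rank reduction sends depth d to at most 2^d; cut rank r needs r reductions.
2_0(11) = 11
2_1(11) = 2^11 = 2048
Cut-free depth bound = 2048

2048


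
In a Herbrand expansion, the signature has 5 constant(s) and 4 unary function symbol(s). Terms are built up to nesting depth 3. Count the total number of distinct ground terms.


Herbrand terms by depth:
Depth 0: 5 constants
Depth 1: 20 new terms (running total: 25)
Depth 2: 80 new terms (running total: 105)
Depth 3: 320 new terms (running total: 425)
Total distinct ground terms = 425

425


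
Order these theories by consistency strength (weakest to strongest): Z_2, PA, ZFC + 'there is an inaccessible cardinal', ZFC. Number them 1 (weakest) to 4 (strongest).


Ordering by consistency strength:
1. PA
2. Z_2
3. ZFC
4. ZFC + 'there is an inaccessible cardinal'


Z_2=2, PA=1, ZFC + 'there is an inaccessible cardinal'=4, ZFC=3


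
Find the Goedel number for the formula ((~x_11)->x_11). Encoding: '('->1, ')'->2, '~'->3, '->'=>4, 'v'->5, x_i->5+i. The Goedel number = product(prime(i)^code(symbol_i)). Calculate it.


Formula: ((~x_11)->x_11)
Symbol codes: [1, 1, 3, 16, 2, 4, 16, 2]
Primes: [2, 3, 5, 7, 11, 13, 17, 19]
p_1^1 = 2^1 = 2
p_2^1 = 3^1 = 3
p_3^3 = 5^3 = 125
p_4^16 = 7^16 = 33232930569601
p_5^2 = 11^2 = 121
p_6^4 = 13^4 = 28561
p_7^16 = 17^16 = 48661191875666868481
p_8^2 = 19^2 = 361
Product = 1513138310487083759832551278881245130676740750

1513138310487083759832551278881245130676740750


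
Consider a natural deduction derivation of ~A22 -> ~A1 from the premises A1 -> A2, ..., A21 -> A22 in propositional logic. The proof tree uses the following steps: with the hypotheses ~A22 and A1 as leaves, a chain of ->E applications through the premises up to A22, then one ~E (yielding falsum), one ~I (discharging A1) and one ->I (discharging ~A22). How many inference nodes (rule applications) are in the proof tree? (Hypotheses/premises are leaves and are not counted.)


From hypothesis A1, 21 ->E steps along the 21 premises yield A22.
~E with hypothesis ~A22 gives falsum (1 node); ~I discharging A1 gives ~A1 (1 node); ->I discharging ~A22 gives the goal (1 node).
Total = 21 + 3 = 24 inference nodes.

24


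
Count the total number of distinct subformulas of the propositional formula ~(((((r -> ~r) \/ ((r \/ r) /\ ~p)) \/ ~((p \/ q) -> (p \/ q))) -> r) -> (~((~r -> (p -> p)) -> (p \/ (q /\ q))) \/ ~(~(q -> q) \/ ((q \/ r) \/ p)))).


Formula: ~(((((r -> ~r) \/ ((r \/ r) /\ ~p)) \/ ~((p \/ q) -> (p \/ q))) -> r) -> (~((~r -> (p -> p)) -> (p \/ (q /\ q))) \/ ~(~(q -> q) \/ ((q \/ r) \/ p))))
Subformulas found:
  1. r
  2. q
  3. p
  4. ~p
  5. ~r
  6. (q \/ r)
  7. (q /\ q)
  8. (r \/ r)
  9. (p -> p)
  10. (q -> q)
  11. (p \/ q)
  12. (r -> ~r)
  13. ~(q -> q)
  14. ((q \/ r) \/ p)
  15. (p \/ (q /\ q))
  16. (~r -> (p -> p))
  17. ((r \/ r) /\ ~p)
  18. ((p \/ q) -> (p \/ q))
  19. ~((p \/ q) -> (p \/ q))
  20. (~(q -> q) \/ ((q \/ r) \/ p))
  21. ~(~(q -> q) \/ ((q \/ r) \/ p))
  22. ((r -> ~r) \/ ((r \/ r) /\ ~p))
  23. ((~r -> (p -> p)) -> (p \/ (q /\ q)))
  24. ~((~r -> (p -> p)) -> (p \/ (q /\ q)))
  25. (((r -> ~r) \/ ((r \/ r) /\ ~p)) \/ ~((p \/ q) -> (p \/ q)))
  26. ((((r -> ~r) \/ ((r \/ r) /\ ~p)) \/ ~((p \/ q) -> (p \/ q))) -> r)
  27. (~((~r -> (p -> p)) -> (p \/ (q /\ q))) \/ ~(~(q -> q) \/ ((q \/ r) \/ p)))
  28. (((((r -> ~r) \/ ((r \/ r) /\ ~p)) \/ ~((p \/ q) -> (p \/ q))) -> r) -> (~((~r -> (p -> p)) -> (p \/ (q /\ q))) \/ ~(~(q -> q) \/ ((q \/ r) \/ p))))
  29. ~(((((r -> ~r) \/ ((r \/ r) /\ ~p)) \/ ~((p \/ q) -> (p \/ q))) -> r) -> (~((~r -> (p -> p)) -> (p \/ (q /\ q))) \/ ~(~(q -> q) \/ ((q \/ r) \/ p))))
Total distinct subformulas = 29

29


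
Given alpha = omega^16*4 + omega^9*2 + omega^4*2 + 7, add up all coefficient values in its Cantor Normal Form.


CNF: omega^16*4 + omega^9*2 + omega^4*2 + 7
Coefficients: 4 + 2 + 2 + 7 = 15

15


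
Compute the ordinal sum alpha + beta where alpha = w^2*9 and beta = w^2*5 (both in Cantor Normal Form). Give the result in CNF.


Ordinal addition w^2*9 + w^2*5:
Both terms have the same exponent 2.
w^e*c + w^e*d = w^e*(c+d).
Result = w^2*(9+5) = w^2*14

w^2*14


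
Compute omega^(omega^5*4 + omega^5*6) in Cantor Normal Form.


omega^(omega^5*4 + omega^5*6):
Both terms of the exponent have the same exponent 5, so they merge: omega^5*4 + omega^5*6 = omega^5*(4+6) = omega^5*10.
omega raised to a CNF ordinal is a single CNF term: Result = omega^(omega^5*10)

omega^(omega^5*10)


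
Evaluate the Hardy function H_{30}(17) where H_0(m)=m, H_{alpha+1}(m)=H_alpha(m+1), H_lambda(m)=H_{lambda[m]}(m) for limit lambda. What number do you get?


H_30(17):
For finite ordinals k, H_k(n) = n + k (each successor step adds 1).
H_30(17) = 17 + 30 = 47

47


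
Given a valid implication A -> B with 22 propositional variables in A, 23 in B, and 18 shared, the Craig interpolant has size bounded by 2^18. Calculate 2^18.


Shared atoms = 18
Craig interpolant size bound = 2^18
= 262144

262144


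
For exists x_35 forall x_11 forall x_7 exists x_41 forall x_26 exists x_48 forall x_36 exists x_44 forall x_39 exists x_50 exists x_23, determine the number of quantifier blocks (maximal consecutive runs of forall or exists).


Alternations = 8.
Blocks = alternations + 1 = 9

9


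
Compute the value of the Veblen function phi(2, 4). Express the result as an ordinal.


phi(2, 4):
phi(2, beta) = zeta_beta (the beta-th zeta number, fixed point of epsilon).
phi(2, 4) = zeta_4

zeta_4


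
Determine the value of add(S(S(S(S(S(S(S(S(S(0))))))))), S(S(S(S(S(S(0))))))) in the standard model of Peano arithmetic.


add(S^9(0), S^6(0)):
S^9(0) = 9
S^6(0) = 6
9 + 6 = 15

15


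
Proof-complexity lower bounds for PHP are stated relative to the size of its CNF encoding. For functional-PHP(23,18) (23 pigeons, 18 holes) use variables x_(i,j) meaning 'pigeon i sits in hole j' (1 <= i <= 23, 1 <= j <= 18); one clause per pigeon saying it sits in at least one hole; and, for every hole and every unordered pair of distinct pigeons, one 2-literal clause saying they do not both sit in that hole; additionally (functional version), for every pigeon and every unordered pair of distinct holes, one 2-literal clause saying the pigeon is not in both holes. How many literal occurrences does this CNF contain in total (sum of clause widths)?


functional-PHP(23,18): 23 pigeons, 18 holes, 23*18 = 414 variables.
- pigeon clauses: one per pigeon -> 23 clauses of width 18 -> 414 literals
- hole clauses: 18 holes * C(23,2) = 18 * 253 -> 4554 clauses of width 2 -> 9108 literals
- functional clauses: 23 pigeons * C(18,2) = 23 * 153 -> 3519 clauses of width 2 -> 7038 literals
Total literal occurrences = 414 + 9108 + 7038 = 16560

16560


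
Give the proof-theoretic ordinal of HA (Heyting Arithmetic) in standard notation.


The proof-theoretic ordinal of HA (Heyting Arithmetic) is a standard result in ordinal analysis.
This ordinal is the supremum of order types of primitive recursive well-orderings
that the theory can prove to be well-ordered.
For HA (Heyting Arithmetic), the proof-theoretic ordinal is epsilon_0.

epsilon_0


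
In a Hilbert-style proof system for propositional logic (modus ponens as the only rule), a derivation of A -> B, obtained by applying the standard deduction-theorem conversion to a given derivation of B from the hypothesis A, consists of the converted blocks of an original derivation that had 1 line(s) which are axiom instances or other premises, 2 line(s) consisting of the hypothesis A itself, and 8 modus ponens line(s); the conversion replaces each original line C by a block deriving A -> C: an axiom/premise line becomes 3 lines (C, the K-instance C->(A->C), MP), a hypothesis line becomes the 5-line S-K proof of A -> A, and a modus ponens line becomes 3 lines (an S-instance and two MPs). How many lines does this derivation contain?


Deduction-theorem conversion, block by block:
- 1 axiom/premise lines -> 3 lines each = 3
- 2 hypothesis lines -> 5 lines each (identity proof A->A) = 10
- 8 MP lines -> 3 lines each (S-instance, MP, MP) = 24
Total = 3 + 10 + 24 = 37 lines.

37


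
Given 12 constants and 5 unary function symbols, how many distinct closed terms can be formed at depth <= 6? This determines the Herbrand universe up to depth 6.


Herbrand terms by depth:
Depth 0: 12 constants
Depth 1: 60 new terms (running total: 72)
Depth 2: 300 new terms (running total: 372)
Depth 3: 1500 new terms (running total: 1872)
Depth 4: 7500 new terms (running total: 9372)
Depth 5: 37500 new terms (running total: 46872)
Depth 6: 187500 new terms (running total: 234372)
Total distinct ground terms = 234372

234372


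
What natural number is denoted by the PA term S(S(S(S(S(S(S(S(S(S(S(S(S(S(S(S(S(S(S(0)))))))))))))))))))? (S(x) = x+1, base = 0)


Counting successors applied to 0:
19 applications of S to 0 = 19

19


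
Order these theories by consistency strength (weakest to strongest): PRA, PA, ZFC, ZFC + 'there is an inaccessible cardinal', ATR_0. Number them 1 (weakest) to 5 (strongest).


Ordering by consistency strength:
1. PRA
2. PA
3. ATR_0
4. ZFC
5. ZFC + 'there is an inaccessible cardinal'


PRA=1, PA=2, ZFC=4, ZFC + 'there is an inaccessible cardinal'=5, ATR_0=3


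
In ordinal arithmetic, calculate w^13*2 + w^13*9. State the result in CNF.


Ordinal addition w^13*2 + w^13*9:
Both terms have the same exponent 13.
w^e*c + w^e*d = w^e*(c+d).
Result = w^13*(2+9) = w^13*11

w^13*11


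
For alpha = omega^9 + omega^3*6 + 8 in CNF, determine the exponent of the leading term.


CNF: omega^9 + omega^3*6 + 8
The leading term is omega^9, which has exponent 9.

9


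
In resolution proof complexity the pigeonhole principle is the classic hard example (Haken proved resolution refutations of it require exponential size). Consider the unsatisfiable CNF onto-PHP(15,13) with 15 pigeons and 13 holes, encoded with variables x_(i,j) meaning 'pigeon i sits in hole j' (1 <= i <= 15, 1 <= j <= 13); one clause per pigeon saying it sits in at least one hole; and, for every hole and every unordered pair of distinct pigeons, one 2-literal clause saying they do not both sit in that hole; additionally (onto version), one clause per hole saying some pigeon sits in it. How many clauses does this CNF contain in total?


onto-PHP(15,13): 15 pigeons, 13 holes, 15*13 = 195 variables.
- pigeon clauses: one per pigeon -> 15 clauses
- hole clauses: 13 holes * C(15,2) = 13 * 105 -> 1365 clauses
- onto clauses: one per hole -> 13 clauses
Total clauses = 15 + 1365 + 13 = 1393

1393


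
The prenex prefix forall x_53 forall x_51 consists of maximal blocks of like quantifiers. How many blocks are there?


Alternations = 0.
Blocks = alternations + 1 = 1

1


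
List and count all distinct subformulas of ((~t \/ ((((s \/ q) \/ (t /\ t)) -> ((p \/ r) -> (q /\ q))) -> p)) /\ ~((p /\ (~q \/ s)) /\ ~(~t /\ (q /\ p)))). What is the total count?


Formula: ((~t \/ ((((s \/ q) \/ (t /\ t)) -> ((p \/ r) -> (q /\ q))) -> p)) /\ ~((p /\ (~q \/ s)) /\ ~(~t /\ (q /\ p))))
Subformulas found:
  1. r
  2. q
  3. s
  4. t
  5. p
  6. ~t
  7. ~q
  8. (q /\ p)
  9. (t /\ t)
  10. (q /\ q)
  11. (s \/ q)
  12. (p \/ r)
  13. (~q \/ s)
  14. (~t /\ (q /\ p))
  15. (p /\ (~q \/ s))
  16. ~(~t /\ (q /\ p))
  17. ((s \/ q) \/ (t /\ t))
  18. ((p \/ r) -> (q /\ q))
  19. ((p /\ (~q \/ s)) /\ ~(~t /\ (q /\ p)))
  20. ~((p /\ (~q \/ s)) /\ ~(~t /\ (q /\ p)))
  21. (((s \/ q) \/ (t /\ t)) -> ((p \/ r) -> (q /\ q)))
  22. ((((s \/ q) \/ (t /\ t)) -> ((p \/ r) -> (q /\ q))) -> p)
  23. (~t \/ ((((s \/ q) \/ (t /\ t)) -> ((p \/ r) -> (q /\ q))) -> p))
  24. ((~t \/ ((((s \/ q) \/ (t /\ t)) -> ((p \/ r) -> (q /\ q))) -> p)) /\ ~((p /\ (~q \/ s)) /\ ~(~t /\ (q /\ p))))
Total distinct subformulas = 24

24
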